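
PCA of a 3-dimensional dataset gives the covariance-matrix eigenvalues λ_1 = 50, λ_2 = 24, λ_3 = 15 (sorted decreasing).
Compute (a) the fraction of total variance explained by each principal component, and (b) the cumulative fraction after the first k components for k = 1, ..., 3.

Step 1 — total variance = trace(Sigma) = Σ λ_i = 50 + 24 + 15 = 89.

Step 2 — fraction explained by component i = λ_i / Σ λ:
  PC1: 50/89 = 0.5618
  PC2: 24/89 = 0.2697
  PC3: 15/89 = 0.1685

Step 3 — cumulative fraction after k components = (λ_1 + ... + λ_k) / Σ λ:
  k = 1: 50/89 = 0.5618
  k = 2: (50 + 24)/89 = 74/89 = 0.8315
  k = 3: (50 + 24 + 15)/89 = 89/89 = 1

Summary (fraction, with percent):

explained: PC1 0.5618 (56.18%), PC2 0.2697 (26.97%), PC3 0.1685 (16.85%);  cumulative: 0.5618, 0.8315, 1


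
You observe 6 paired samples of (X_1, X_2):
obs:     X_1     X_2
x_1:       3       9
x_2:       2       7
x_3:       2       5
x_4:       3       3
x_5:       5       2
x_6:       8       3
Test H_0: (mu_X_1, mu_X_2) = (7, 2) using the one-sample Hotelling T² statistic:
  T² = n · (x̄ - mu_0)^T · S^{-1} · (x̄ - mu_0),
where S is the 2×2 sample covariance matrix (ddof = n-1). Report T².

Step 1 — sample mean vector:
  mean(X_1) = (3 + 2 + 2 + 3 + 5 + 8) / 6 = 23/6 = 3.8333
  mean(X_2) = (9 + 7 + 5 + 3 + 2 + 3) / 6 = 29/6 = 4.8333
  x̄ = (3.8333, 4.8333),  deviation x̄ - mu_0 = (3.8333, 4.8333) - (7, 2) = (-3.1667, 2.8333).

Step 2 — sample covariance matrix, S[i,j] = (1/(n-1)) · Σ_k (x_{k,i} - mean_i) · (x_{k,j} - mean_j), divisor n-1 = 5:
  S[X_1,X_1] = ((-0.8333)·(-0.8333) + (-1.8333)·(-1.8333) + (-1.8333)·(-1.8333) + (-0.8333)·(-0.8333) + (1.1667)·(1.1667) + (4.1667)·(4.1667)) / 5 = 26.8333/5 = 5.3667
  S[X_1,X_2] = ((-0.8333)·(4.1667) + (-1.8333)·(2.1667) + (-1.8333)·(0.1667) + (-0.8333)·(-1.8333) + (1.1667)·(-2.8333) + (4.1667)·(-1.8333)) / 5 = -17.1667/5 = -3.4333
  S[X_2,X_2] = ((4.1667)·(4.1667) + (2.1667)·(2.1667) + (0.1667)·(0.1667) + (-1.8333)·(-1.8333) + (-2.8333)·(-2.8333) + (-1.8333)·(-1.8333)) / 5 = 36.8333/5 = 7.3667
  S = [[5.3667, -3.4333],
 [-3.4333, 7.3667]].

Step 3 — invert S. det(S) = 5.3667·7.3667 - (-3.4333)² = 27.7467.
  S^{-1} = (1/det) · [[d, -b], [-b, a]] = [[0.2655, 0.1237],
 [0.1237, 0.1934]].

Step 4 — quadratic form (x̄ - mu_0)^T · S^{-1} · (x̄ - mu_0):
  S^{-1} · (x̄ - mu_0) = (-0.4901, 0.1562),
  (x̄ - mu_0)^T · [...] = (-3.1667)·(-0.4901) + (2.8333)·(0.1562) = 1.9946.

Step 5 — scale by n: T² = 6 · 1.9946 = 11.9678.

T² ≈ 11.9678


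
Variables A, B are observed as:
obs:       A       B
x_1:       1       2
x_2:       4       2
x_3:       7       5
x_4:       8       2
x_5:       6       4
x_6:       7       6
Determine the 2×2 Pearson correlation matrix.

Step 1 — column means:
  mean(A) = (1 + 4 + 7 + 8 + 6 + 7) / 6 = 33/6 = 5.5
  mean(B) = (2 + 2 + 5 + 2 + 4 + 6) / 6 = 21/6 = 3.5

Step 2 — sample variances and covariances s[i,j] = (1/(n-1)) · Σ_k (x_{k,i} - mean_i) · (x_{k,j} - mean_j), with n-1 = 5:
  s[A,A] = ((-4.5)·(-4.5) + (-1.5)·(-1.5) + (1.5)·(1.5) + (2.5)·(2.5) + (0.5)·(0.5) + (1.5)·(1.5)) / 5 = 33.5/5 = 6.7
  s[A,B] = ((-4.5)·(-1.5) + (-1.5)·(-1.5) + (1.5)·(1.5) + (2.5)·(-1.5) + (0.5)·(0.5) + (1.5)·(2.5)) / 5 = 11.5/5 = 2.3
  s[B,B] = ((-1.5)·(-1.5) + (-1.5)·(-1.5) + (1.5)·(1.5) + (-1.5)·(-1.5) + (0.5)·(0.5) + (2.5)·(2.5)) / 5 = 15.5/5 = 3.1
  Sample standard deviations s_i = √(s[i,i]):
  s(A) = √(6.7) = 2.5884
  s(B) = √(3.1) = 1.7607

Step 3 — r_{ij} = s_{ij} / (s_i · s_j):
  r[A,A] = 1 (diagonal).
  r[A,B] = 2.3 / (2.5884 · 1.7607) = 2.3 / 4.5574 = 0.5047
  r[B,B] = 1 (diagonal).

R is symmetric with unit diagonal. Assembling:

R = [[1, 0.5047],
 [0.5047, 1]]


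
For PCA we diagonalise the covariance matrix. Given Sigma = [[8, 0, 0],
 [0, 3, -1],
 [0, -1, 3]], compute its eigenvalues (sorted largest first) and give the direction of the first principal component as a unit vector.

Step 1 — characteristic polynomial p(λ) = det(λI - Sigma) = λ³ - tr·λ² + c_1·λ - det, where tr = trace, c_1 = sum of the principal 2×2 minors, det = det(Sigma):
  tr = 8 + 3 + 3 = 14,
  c_1 = (8·3 - (0)²) + (8·3 - (0)²) + (3·3 - (-1)²) = 24 + 24 + 8 = 56,
  det = 8·(3·3 - (-1)²) - (0)·((0)·3 - (-1)·(0)) + (0)·((0)·(-1) - 3·(0)) = 8·(8) - (0)·(0) + (0)·(0) = 64.
  So p(λ) = λ³ - 14λ² + 56λ - 64.
Step 2 — look for an integer root (rational root theorem: any rational root is an integer divisor of 64). Testing λ = 2:
  p(2) = 8 - 56 + 112 - 64 = 0  ✓
  Dividing out (λ - 2): p(λ) = (λ - 2)(λ² - 12λ + 32).
Step 3 — remaining eigenvalues from the quadratic λ² - 12λ + 32 = 0:
  Δ = 12² - 4·32 = 144 - 128 = 16,  λ = (12 ± √16)/2 = (12 ± 4)/2 = 8 or 4.
  Sorted: λ_1 = 8,  λ_2 = 4,  λ_3 = 2  (check: sum = 14 = tr ✓).

Step 4 — unit eigenvector for λ_1 = 8: v spans the null space of (Sigma - λ_1 I), whose rows are
  r_1 = (0, 0, 0),  r_2 = (0, -5, -1),  r_3 = (0, -1, -5).
  v is orthogonal to every row, so take v ∝ r_2 × r_3 = ((-5)·(-5) - (-1)·(-1), (-1)·(0) - (0)·(-5), (0)·(-1) - (-5)·(0)) = (24, 0, 0).
  Rescale (divide by 24): u = (1, 0, 0).
  ||u|| = √((1)² + (0)² + (0)²) = √(1) = 1,  v_1 = u/||u|| ≈ (1, 0, 0) (||v_1|| = 1).

λ_1 = 8,  λ_2 = 4,  λ_3 = 2;  v_1 ≈ (1, 0, 0)


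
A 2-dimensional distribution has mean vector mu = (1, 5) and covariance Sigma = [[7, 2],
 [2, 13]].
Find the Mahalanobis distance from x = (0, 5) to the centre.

Step 1 — centre the observation: (x - mu) = (-1, 0).

Step 2 — invert Sigma. det(Sigma) = 7·13 - (2)² = 87.
  Sigma^{-1} = (1/det) · [[d, -b], [-b, a]] = [[0.1494, -0.023],
 [-0.023, 0.0805]].

Step 3 — form the quadratic (x - mu)^T · Sigma^{-1} · (x - mu):
  Sigma^{-1} · (x - mu) = (-0.1494, 0.023).
  (x - mu)^T · [Sigma^{-1} · (x - mu)] = (-1)·(-0.1494) + (0)·(0.023) = 0.1494.

Step 4 — take square root: d = √(0.1494) ≈ 0.3866.

d(x, mu) = √(0.1494) ≈ 0.3866


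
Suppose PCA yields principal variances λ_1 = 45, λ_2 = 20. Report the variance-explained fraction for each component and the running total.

Step 1 — total variance = trace(Sigma) = Σ λ_i = 45 + 20 = 65.

Step 2 — fraction explained by component i = λ_i / Σ λ:
  PC1: 45/65 = 0.6923
  PC2: 20/65 = 0.3077

Step 3 — cumulative fraction after k components = (λ_1 + ... + λ_k) / Σ λ:
  k = 1: 45/65 = 0.6923
  k = 2: (45 + 20)/65 = 65/65 = 1

Summary (fraction, with percent):

explained: PC1 0.6923 (69.23%), PC2 0.3077 (30.77%);  cumulative: 0.6923, 1


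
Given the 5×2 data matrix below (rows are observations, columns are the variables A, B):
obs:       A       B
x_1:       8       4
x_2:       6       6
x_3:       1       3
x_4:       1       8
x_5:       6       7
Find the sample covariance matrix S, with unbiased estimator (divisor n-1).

Step 1 — column means:
  mean(A) = (8 + 6 + 1 + 1 + 6) / 5 = 22/5 = 4.4
  mean(B) = (4 + 6 + 3 + 8 + 7) / 5 = 28/5 = 5.6

Step 2 — sample covariance S[i,j] = (1/(n-1)) · Σ_k (x_{k,i} - mean_i) · (x_{k,j} - mean_j), with n-1 = 4.
  S[A,A] = ((3.6)·(3.6) + (1.6)·(1.6) + (-3.4)·(-3.4) + (-3.4)·(-3.4) + (1.6)·(1.6)) / 4 = 41.2/4 = 10.3
  S[A,B] = ((3.6)·(-1.6) + (1.6)·(0.4) + (-3.4)·(-2.6) + (-3.4)·(2.4) + (1.6)·(1.4)) / 4 = -2.2/4 = -0.55
  S[B,B] = ((-1.6)·(-1.6) + (0.4)·(0.4) + (-2.6)·(-2.6) + (2.4)·(2.4) + (1.4)·(1.4)) / 4 = 17.2/4 = 4.3

S is symmetric (S[j,i] = S[i,j]). Assembling:

S = [[10.3, -0.55],
 [-0.55, 4.3]]


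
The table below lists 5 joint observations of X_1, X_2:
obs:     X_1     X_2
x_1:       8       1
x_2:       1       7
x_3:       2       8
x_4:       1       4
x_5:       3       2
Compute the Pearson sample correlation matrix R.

Step 1 — column means:
  mean(X_1) = (8 + 1 + 2 + 1 + 3) / 5 = 15/5 = 3
  mean(X_2) = (1 + 7 + 8 + 4 + 2) / 5 = 22/5 = 4.4

Step 2 — sample variances and covariances s[i,j] = (1/(n-1)) · Σ_k (x_{k,i} - mean_i) · (x_{k,j} - mean_j), with n-1 = 4:
  s[X_1,X_1] = ((5)·(5) + (-2)·(-2) + (-1)·(-1) + (-2)·(-2) + (0)·(0)) / 4 = 34/4 = 8.5
  s[X_1,X_2] = ((5)·(-3.4) + (-2)·(2.6) + (-1)·(3.6) + (-2)·(-0.4) + (0)·(-2.4)) / 4 = -25/4 = -6.25
  s[X_2,X_2] = ((-3.4)·(-3.4) + (2.6)·(2.6) + (3.6)·(3.6) + (-0.4)·(-0.4) + (-2.4)·(-2.4)) / 4 = 37.2/4 = 9.3
  Sample standard deviations s_i = √(s[i,i]):
  s(X_1) = √(8.5) = 2.9155
  s(X_2) = √(9.3) = 3.0496

Step 3 — r_{ij} = s_{ij} / (s_i · s_j):
  r[X_1,X_1] = 1 (diagonal).
  r[X_1,X_2] = -6.25 / (2.9155 · 3.0496) = -6.25 / 8.891 = -0.703
  r[X_2,X_2] = 1 (diagonal).

R is symmetric with unit diagonal. Assembling:

R = [[1, -0.703],
 [-0.703, 1]]


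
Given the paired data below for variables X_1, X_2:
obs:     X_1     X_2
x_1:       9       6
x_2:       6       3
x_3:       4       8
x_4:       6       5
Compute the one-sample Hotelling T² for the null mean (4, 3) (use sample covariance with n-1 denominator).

Step 1 — sample mean vector:
  mean(X_1) = (9 + 6 + 4 + 6) / 4 = 25/4 = 6.25
  mean(X_2) = (6 + 3 + 8 + 5) / 4 = 22/4 = 5.5
  x̄ = (6.25, 5.5),  deviation x̄ - mu_0 = (6.25, 5.5) - (4, 3) = (2.25, 2.5).

Step 2 — sample covariance matrix, S[i,j] = (1/(n-1)) · Σ_k (x_{k,i} - mean_i) · (x_{k,j} - mean_j), divisor n-1 = 3:
  S[X_1,X_1] = ((2.75)·(2.75) + (-0.25)·(-0.25) + (-2.25)·(-2.25) + (-0.25)·(-0.25)) / 3 = 12.75/3 = 4.25
  S[X_1,X_2] = ((2.75)·(0.5) + (-0.25)·(-2.5) + (-2.25)·(2.5) + (-0.25)·(-0.5)) / 3 = -3.5/3 = -1.1667
  S[X_2,X_2] = ((0.5)·(0.5) + (-2.5)·(-2.5) + (2.5)·(2.5) + (-0.5)·(-0.5)) / 3 = 13/3 = 4.3333
  S = [[4.25, -1.1667],
 [-1.1667, 4.3333]].

Step 3 — invert S. det(S) = 4.25·4.3333 - (-1.1667)² = 17.0556.
  S^{-1} = (1/det) · [[d, -b], [-b, a]] = [[0.2541, 0.0684],
 [0.0684, 0.2492]].

Step 4 — quadratic form (x̄ - mu_0)^T · S^{-1} · (x̄ - mu_0):
  S^{-1} · (x̄ - mu_0) = (0.7427, 0.7769),
  (x̄ - mu_0)^T · [...] = (2.25)·(0.7427) + (2.5)·(0.7769) = 3.6132.

Step 5 — scale by n: T² = 4 · 3.6132 = 14.4528.

T² ≈ 14.4528


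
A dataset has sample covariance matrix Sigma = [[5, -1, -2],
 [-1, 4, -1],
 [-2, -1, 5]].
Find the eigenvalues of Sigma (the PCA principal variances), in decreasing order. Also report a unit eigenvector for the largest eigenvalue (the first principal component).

Step 1 — characteristic polynomial p(λ) = det(λI - Sigma) = λ³ - tr·λ² + c_1·λ - det, where tr = trace, c_1 = sum of the principal 2×2 minors, det = det(Sigma):
  tr = 5 + 4 + 5 = 14,
  c_1 = (5·4 - (-1)²) + (5·5 - (-2)²) + (4·5 - (-1)²) = 19 + 21 + 19 = 59,
  det = 5·(4·5 - (-1)²) - (-1)·((-1)·5 - (-1)·(-2)) + (-2)·((-1)·(-1) - 4·(-2)) = 5·(19) - (-1)·(-7) + (-2)·(9) = 70.
  So p(λ) = λ³ - 14λ² + 59λ - 70.
Step 2 — look for an integer root (rational root theorem: any rational root is an integer divisor of 70). Testing λ = 2:
  p(2) = 8 - 56 + 118 - 70 = 0  ✓
  Dividing out (λ - 2): p(λ) = (λ - 2)(λ² - 12λ + 35).
Step 3 — remaining eigenvalues from the quadratic λ² - 12λ + 35 = 0:
  Δ = 12² - 4·35 = 144 - 140 = 4,  λ = (12 ± √4)/2 = (12 ± 2)/2 = 7 or 5.
  Sorted: λ_1 = 7,  λ_2 = 5,  λ_3 = 2  (check: sum = 14 = tr ✓).

Step 4 — unit eigenvector for λ_1 = 7: v spans the null space of (Sigma - λ_1 I), whose rows are
  r_1 = (-2, -1, -2),  r_2 = (-1, -3, -1),  r_3 = (-2, -1, -2).
  v is orthogonal to every row, so take v ∝ r_1 × r_2 = ((-1)·(-1) - (-2)·(-3), (-2)·(-1) - (-2)·(-1), (-2)·(-3) - (-1)·(-1)) = (-5, 0, 5).
  Rescale (divide by 5; multiply by -1 so the first nonzero entry is positive): u = (1, 0, -1).
  ||u|| = √((1)² + (0)² + (-1)²) = √(2) ≈ 1.4142,  v_1 = u/||u|| ≈ (0.7071, 0, -0.7071) (||v_1|| = 1).

λ_1 = 7,  λ_2 = 5,  λ_3 = 2;  v_1 ≈ (0.7071, 0, -0.7071)


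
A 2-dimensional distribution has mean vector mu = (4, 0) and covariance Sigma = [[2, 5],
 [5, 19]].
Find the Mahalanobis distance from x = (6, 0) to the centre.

Step 1 — centre the observation: (x - mu) = (2, 0).

Step 2 — invert Sigma. det(Sigma) = 2·19 - (5)² = 13.
  Sigma^{-1} = (1/det) · [[d, -b], [-b, a]] = [[1.4615, -0.3846],
 [-0.3846, 0.1538]].

Step 3 — form the quadratic (x - mu)^T · Sigma^{-1} · (x - mu):
  Sigma^{-1} · (x - mu) = (2.9231, -0.7692).
  (x - mu)^T · [Sigma^{-1} · (x - mu)] = (2)·(2.9231) + (0)·(-0.7692) = 5.8462.

Step 4 — take square root: d = √(5.8462) ≈ 2.4179.

d(x, mu) = √(5.8462) ≈ 2.4179


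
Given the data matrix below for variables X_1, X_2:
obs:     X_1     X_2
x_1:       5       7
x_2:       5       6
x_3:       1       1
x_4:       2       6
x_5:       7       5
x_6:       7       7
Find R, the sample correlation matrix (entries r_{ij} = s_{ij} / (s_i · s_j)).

Step 1 — column means:
  mean(X_1) = (5 + 5 + 1 + 2 + 7 + 7) / 6 = 27/6 = 4.5
  mean(X_2) = (7 + 6 + 1 + 6 + 5 + 7) / 6 = 32/6 = 5.3333

Step 2 — sample variances and covariances s[i,j] = (1/(n-1)) · Σ_k (x_{k,i} - mean_i) · (x_{k,j} - mean_j), with n-1 = 5:
  s[X_1,X_1] = ((0.5)·(0.5) + (0.5)·(0.5) + (-3.5)·(-3.5) + (-2.5)·(-2.5) + (2.5)·(2.5) + (2.5)·(2.5)) / 5 = 31.5/5 = 6.3
  s[X_1,X_2] = ((0.5)·(1.6667) + (0.5)·(0.6667) + (-3.5)·(-4.3333) + (-2.5)·(0.6667) + (2.5)·(-0.3333) + (2.5)·(1.6667)) / 5 = 18/5 = 3.6
  s[X_2,X_2] = ((1.6667)·(1.6667) + (0.6667)·(0.6667) + (-4.3333)·(-4.3333) + (0.6667)·(0.6667) + (-0.3333)·(-0.3333) + (1.6667)·(1.6667)) / 5 = 25.3333/5 = 5.0667
  Sample standard deviations s_i = √(s[i,i]):
  s(X_1) = √(6.3) = 2.51
  s(X_2) = √(5.0667) = 2.2509

Step 3 — r_{ij} = s_{ij} / (s_i · s_j):
  r[X_1,X_1] = 1 (diagonal).
  r[X_1,X_2] = 3.6 / (2.51 · 2.2509) = 3.6 / 5.6498 = 0.6372
  r[X_2,X_2] = 1 (diagonal).

R is symmetric with unit diagonal. Assembling:

R = [[1, 0.6372],
 [0.6372, 1]]


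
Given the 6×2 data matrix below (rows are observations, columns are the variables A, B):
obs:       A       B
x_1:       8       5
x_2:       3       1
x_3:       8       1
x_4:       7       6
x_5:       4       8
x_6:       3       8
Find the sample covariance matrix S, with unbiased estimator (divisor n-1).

Step 1 — column means:
  mean(A) = (8 + 3 + 8 + 7 + 4 + 3) / 6 = 33/6 = 5.5
  mean(B) = (5 + 1 + 1 + 6 + 8 + 8) / 6 = 29/6 = 4.8333

Step 2 — sample covariance S[i,j] = (1/(n-1)) · Σ_k (x_{k,i} - mean_i) · (x_{k,j} - mean_j), with n-1 = 5.
  S[A,A] = ((2.5)·(2.5) + (-2.5)·(-2.5) + (2.5)·(2.5) + (1.5)·(1.5) + (-1.5)·(-1.5) + (-2.5)·(-2.5)) / 5 = 29.5/5 = 5.9
  S[A,B] = ((2.5)·(0.1667) + (-2.5)·(-3.8333) + (2.5)·(-3.8333) + (1.5)·(1.1667) + (-1.5)·(3.1667) + (-2.5)·(3.1667)) / 5 = -10.5/5 = -2.1
  S[B,B] = ((0.1667)·(0.1667) + (-3.8333)·(-3.8333) + (-3.8333)·(-3.8333) + (1.1667)·(1.1667) + (3.1667)·(3.1667) + (3.1667)·(3.1667)) / 5 = 50.8333/5 = 10.1667

S is symmetric (S[j,i] = S[i,j]). Assembling:

S = [[5.9, -2.1],
 [-2.1, 10.1667]]


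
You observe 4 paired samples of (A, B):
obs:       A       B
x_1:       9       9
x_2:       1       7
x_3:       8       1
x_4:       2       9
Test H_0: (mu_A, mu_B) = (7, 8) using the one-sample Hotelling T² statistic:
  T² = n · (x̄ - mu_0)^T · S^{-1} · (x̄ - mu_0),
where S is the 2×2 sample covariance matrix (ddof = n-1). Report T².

Step 1 — sample mean vector:
  mean(A) = (9 + 1 + 8 + 2) / 4 = 20/4 = 5
  mean(B) = (9 + 7 + 1 + 9) / 4 = 26/4 = 6.5
  x̄ = (5, 6.5),  deviation x̄ - mu_0 = (5, 6.5) - (7, 8) = (-2, -1.5).

Step 2 — sample covariance matrix, S[i,j] = (1/(n-1)) · Σ_k (x_{k,i} - mean_i) · (x_{k,j} - mean_j), divisor n-1 = 3:
  S[A,A] = ((4)·(4) + (-4)·(-4) + (3)·(3) + (-3)·(-3)) / 3 = 50/3 = 16.6667
  S[A,B] = ((4)·(2.5) + (-4)·(0.5) + (3)·(-5.5) + (-3)·(2.5)) / 3 = -16/3 = -5.3333
  S[B,B] = ((2.5)·(2.5) + (0.5)·(0.5) + (-5.5)·(-5.5) + (2.5)·(2.5)) / 3 = 43/3 = 14.3333
  S = [[16.6667, -5.3333],
 [-5.3333, 14.3333]].

Step 3 — invert S. det(S) = 16.6667·14.3333 - (-5.3333)² = 210.4444.
  S^{-1} = (1/det) · [[d, -b], [-b, a]] = [[0.0681, 0.0253],
 [0.0253, 0.0792]].

Step 4 — quadratic form (x̄ - mu_0)^T · S^{-1} · (x̄ - mu_0):
  S^{-1} · (x̄ - mu_0) = (-0.1742, -0.1695),
  (x̄ - mu_0)^T · [...] = (-2)·(-0.1742) + (-1.5)·(-0.1695) = 0.6027.

Step 5 — scale by n: T² = 4 · 0.6027 = 2.4108.

T² ≈ 2.4108


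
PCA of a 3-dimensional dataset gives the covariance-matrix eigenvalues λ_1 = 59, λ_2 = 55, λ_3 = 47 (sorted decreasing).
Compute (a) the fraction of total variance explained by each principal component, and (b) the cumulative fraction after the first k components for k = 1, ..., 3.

Step 1 — total variance = trace(Sigma) = Σ λ_i = 59 + 55 + 47 = 161.

Step 2 — fraction explained by component i = λ_i / Σ λ:
  PC1: 59/161 = 0.3665
  PC2: 55/161 = 0.3416
  PC3: 47/161 = 0.2919

Step 3 — cumulative fraction after k components = (λ_1 + ... + λ_k) / Σ λ:
  k = 1: 59/161 = 0.3665
  k = 2: (59 + 55)/161 = 114/161 = 0.7081
  k = 3: (59 + 55 + 47)/161 = 161/161 = 1

Summary (fraction, with percent):

explained: PC1 0.3665 (36.65%), PC2 0.3416 (34.16%), PC3 0.2919 (29.19%);  cumulative: 0.3665, 0.7081, 1


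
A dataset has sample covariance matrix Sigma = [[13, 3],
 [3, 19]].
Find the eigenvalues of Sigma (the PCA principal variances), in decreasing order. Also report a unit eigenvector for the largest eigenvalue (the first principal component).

Step 1 — characteristic polynomial of 2×2 Sigma:
  det(Sigma - λI) = λ² - trace · λ + det = 0.
  trace = 13 + 19 = 32, det = 13·19 - (3)² = 238.
Step 2 — discriminant:
  Δ = trace² - 4·det = 1024 - 952 = 72.
Step 3 — eigenvalues:
  λ = (trace ± √Δ)/2 = (32 ± 8.4853)/2,
  λ_1 = 20.2426,  λ_2 = 11.7574.

Step 4 — unit eigenvector for λ_1: solve (Sigma - λ_1 I)v = 0. First row:
  (13 - 20.2426)·v_x + (3)·v_y = 0, i.e. (-7.2426)·v_x + (3)·v_y = 0,
  so v ∝ (b, λ_1 - a) = (3, 7.2426) = u.
  ||u|| = √((3)² + (7.2426)²) = √(61.4558) ≈ 7.8394,
  v_1 = u/||u|| ≈ (0.3827, 0.9239) (||v_1|| = 1).

λ_1 = 20.2426,  λ_2 = 11.7574;  v_1 ≈ (0.3827, 0.9239)


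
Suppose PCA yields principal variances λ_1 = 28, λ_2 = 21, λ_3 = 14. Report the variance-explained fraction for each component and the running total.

Step 1 — total variance = trace(Sigma) = Σ λ_i = 28 + 21 + 14 = 63.

Step 2 — fraction explained by component i = λ_i / Σ λ:
  PC1: 28/63 = 0.4444
  PC2: 21/63 = 0.3333
  PC3: 14/63 = 0.2222

Step 3 — cumulative fraction after k components = (λ_1 + ... + λ_k) / Σ λ:
  k = 1: 28/63 = 0.4444
  k = 2: (28 + 21)/63 = 49/63 = 0.7778
  k = 3: (28 + 21 + 14)/63 = 63/63 = 1

Summary (fraction, with percent):

explained: PC1 0.4444 (44.44%), PC2 0.3333 (33.33%), PC3 0.2222 (22.22%);  cumulative: 0.4444, 0.7778, 1


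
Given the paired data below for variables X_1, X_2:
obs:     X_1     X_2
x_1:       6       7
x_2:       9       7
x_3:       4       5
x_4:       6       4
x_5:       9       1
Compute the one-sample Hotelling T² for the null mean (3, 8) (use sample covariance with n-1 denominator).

Step 1 — sample mean vector:
  mean(X_1) = (6 + 9 + 4 + 6 + 9) / 5 = 34/5 = 6.8
  mean(X_2) = (7 + 7 + 5 + 4 + 1) / 5 = 24/5 = 4.8
  x̄ = (6.8, 4.8),  deviation x̄ - mu_0 = (6.8, 4.8) - (3, 8) = (3.8, -3.2).

Step 2 — sample covariance matrix, S[i,j] = (1/(n-1)) · Σ_k (x_{k,i} - mean_i) · (x_{k,j} - mean_j), divisor n-1 = 4:
  S[X_1,X_1] = ((-0.8)·(-0.8) + (2.2)·(2.2) + (-2.8)·(-2.8) + (-0.8)·(-0.8) + (2.2)·(2.2)) / 4 = 18.8/4 = 4.7
  S[X_1,X_2] = ((-0.8)·(2.2) + (2.2)·(2.2) + (-2.8)·(0.2) + (-0.8)·(-0.8) + (2.2)·(-3.8)) / 4 = -5.2/4 = -1.3
  S[X_2,X_2] = ((2.2)·(2.2) + (2.2)·(2.2) + (0.2)·(0.2) + (-0.8)·(-0.8) + (-3.8)·(-3.8)) / 4 = 24.8/4 = 6.2
  S = [[4.7, -1.3],
 [-1.3, 6.2]].

Step 3 — invert S. det(S) = 4.7·6.2 - (-1.3)² = 27.45.
  S^{-1} = (1/det) · [[d, -b], [-b, a]] = [[0.2259, 0.0474],
 [0.0474, 0.1712]].

Step 4 — quadratic form (x̄ - mu_0)^T · S^{-1} · (x̄ - mu_0):
  S^{-1} · (x̄ - mu_0) = (0.7067, -0.3679),
  (x̄ - mu_0)^T · [...] = (3.8)·(0.7067) + (-3.2)·(-0.3679) = 3.863.

Step 5 — scale by n: T² = 5 · 3.863 = 19.3151.

T² ≈ 19.3151


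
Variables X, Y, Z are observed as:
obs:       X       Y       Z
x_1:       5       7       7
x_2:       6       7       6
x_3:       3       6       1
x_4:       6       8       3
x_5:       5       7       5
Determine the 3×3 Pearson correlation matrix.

Step 1 — column means:
  mean(X) = (5 + 6 + 3 + 6 + 5) / 5 = 25/5 = 5
  mean(Y) = (7 + 7 + 6 + 8 + 7) / 5 = 35/5 = 7
  mean(Z) = (7 + 6 + 1 + 3 + 5) / 5 = 22/5 = 4.4

Step 2 — sample variances and covariances s[i,j] = (1/(n-1)) · Σ_k (x_{k,i} - mean_i) · (x_{k,j} - mean_j), with n-1 = 4:
  s[X,X] = ((0)·(0) + (1)·(1) + (-2)·(-2) + (1)·(1) + (0)·(0)) / 4 = 6/4 = 1.5
  s[X,Y] = ((0)·(0) + (1)·(0) + (-2)·(-1) + (1)·(1) + (0)·(0)) / 4 = 3/4 = 0.75
  s[X,Z] = ((0)·(2.6) + (1)·(1.6) + (-2)·(-3.4) + (1)·(-1.4) + (0)·(0.6)) / 4 = 7/4 = 1.75
  s[Y,Y] = ((0)·(0) + (0)·(0) + (-1)·(-1) + (1)·(1) + (0)·(0)) / 4 = 2/4 = 0.5
  s[Y,Z] = ((0)·(2.6) + (0)·(1.6) + (-1)·(-3.4) + (1)·(-1.4) + (0)·(0.6)) / 4 = 2/4 = 0.5
  s[Z,Z] = ((2.6)·(2.6) + (1.6)·(1.6) + (-3.4)·(-3.4) + (-1.4)·(-1.4) + (0.6)·(0.6)) / 4 = 23.2/4 = 5.8
  Sample standard deviations s_i = √(s[i,i]):
  s(X) = √(1.5) = 1.2247
  s(Y) = √(0.5) = 0.7071
  s(Z) = √(5.8) = 2.4083

Step 3 — r_{ij} = s_{ij} / (s_i · s_j):
  r[X,X] = 1 (diagonal).
  r[X,Y] = 0.75 / (1.2247 · 0.7071) = 0.75 / 0.866 = 0.866
  r[X,Z] = 1.75 / (1.2247 · 2.4083) = 1.75 / 2.9496 = 0.5933
  r[Y,Y] = 1 (diagonal).
  r[Y,Z] = 0.5 / (0.7071 · 2.4083) = 0.5 / 1.7029 = 0.2936
  r[Z,Z] = 1 (diagonal).

R is symmetric with unit diagonal. Assembling:

R = [[1, 0.866, 0.5933],
 [0.866, 1, 0.2936],
 [0.5933, 0.2936, 1]]


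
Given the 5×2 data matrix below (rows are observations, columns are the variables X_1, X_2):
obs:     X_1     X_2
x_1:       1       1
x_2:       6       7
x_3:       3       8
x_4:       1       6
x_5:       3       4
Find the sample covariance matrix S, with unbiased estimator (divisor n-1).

Step 1 — column means:
  mean(X_1) = (1 + 6 + 3 + 1 + 3) / 5 = 14/5 = 2.8
  mean(X_2) = (1 + 7 + 8 + 6 + 4) / 5 = 26/5 = 5.2

Step 2 — sample covariance S[i,j] = (1/(n-1)) · Σ_k (x_{k,i} - mean_i) · (x_{k,j} - mean_j), with n-1 = 4.
  S[X_1,X_1] = ((-1.8)·(-1.8) + (3.2)·(3.2) + (0.2)·(0.2) + (-1.8)·(-1.8) + (0.2)·(0.2)) / 4 = 16.8/4 = 4.2
  S[X_1,X_2] = ((-1.8)·(-4.2) + (3.2)·(1.8) + (0.2)·(2.8) + (-1.8)·(0.8) + (0.2)·(-1.2)) / 4 = 12.2/4 = 3.05
  S[X_2,X_2] = ((-4.2)·(-4.2) + (1.8)·(1.8) + (2.8)·(2.8) + (0.8)·(0.8) + (-1.2)·(-1.2)) / 4 = 30.8/4 = 7.7

S is symmetric (S[j,i] = S[i,j]). Assembling:

S = [[4.2, 3.05],
 [3.05, 7.7]]


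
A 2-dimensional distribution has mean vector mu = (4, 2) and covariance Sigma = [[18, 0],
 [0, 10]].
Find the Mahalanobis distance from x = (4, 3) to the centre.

Step 1 — centre the observation: (x - mu) = (0, 1).

Step 2 — invert Sigma. det(Sigma) = 18·10 - (0)² = 180.
  Sigma^{-1} = (1/det) · [[d, -b], [-b, a]] = [[0.0556, 0],
 [0, 0.1]].

Step 3 — form the quadratic (x - mu)^T · Sigma^{-1} · (x - mu):
  Sigma^{-1} · (x - mu) = (0, 0.1).
  (x - mu)^T · [Sigma^{-1} · (x - mu)] = (0)·(0) + (1)·(0.1) = 0.1.

Step 4 — take square root: d = √(0.1) ≈ 0.3162.

d(x, mu) = √(0.1) ≈ 0.3162


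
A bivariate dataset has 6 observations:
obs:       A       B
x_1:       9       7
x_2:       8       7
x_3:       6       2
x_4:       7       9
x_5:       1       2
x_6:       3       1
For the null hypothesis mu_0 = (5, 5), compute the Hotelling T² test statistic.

Step 1 — sample mean vector:
  mean(A) = (9 + 8 + 6 + 7 + 1 + 3) / 6 = 34/6 = 5.6667
  mean(B) = (7 + 7 + 2 + 9 + 2 + 1) / 6 = 28/6 = 4.6667
  x̄ = (5.6667, 4.6667),  deviation x̄ - mu_0 = (5.6667, 4.6667) - (5, 5) = (0.6667, -0.3333).

Step 2 — sample covariance matrix, S[i,j] = (1/(n-1)) · Σ_k (x_{k,i} - mean_i) · (x_{k,j} - mean_j), divisor n-1 = 5:
  S[A,A] = ((3.3333)·(3.3333) + (2.3333)·(2.3333) + (0.3333)·(0.3333) + (1.3333)·(1.3333) + (-4.6667)·(-4.6667) + (-2.6667)·(-2.6667)) / 5 = 47.3333/5 = 9.4667
  S[A,B] = ((3.3333)·(2.3333) + (2.3333)·(2.3333) + (0.3333)·(-2.6667) + (1.3333)·(4.3333) + (-4.6667)·(-2.6667) + (-2.6667)·(-3.6667)) / 5 = 40.3333/5 = 8.0667
  S[B,B] = ((2.3333)·(2.3333) + (2.3333)·(2.3333) + (-2.6667)·(-2.6667) + (4.3333)·(4.3333) + (-2.6667)·(-2.6667) + (-3.6667)·(-3.6667)) / 5 = 57.3333/5 = 11.4667
  S = [[9.4667, 8.0667],
 [8.0667, 11.4667]].

Step 3 — invert S. det(S) = 9.4667·11.4667 - (8.0667)² = 43.48.
  S^{-1} = (1/det) · [[d, -b], [-b, a]] = [[0.2637, -0.1855],
 [-0.1855, 0.2177]].

Step 4 — quadratic form (x̄ - mu_0)^T · S^{-1} · (x̄ - mu_0):
  S^{-1} · (x̄ - mu_0) = (0.2377, -0.1963),
  (x̄ - mu_0)^T · [...] = (0.6667)·(0.2377) + (-0.3333)·(-0.1963) = 0.2239.

Step 5 — scale by n: T² = 6 · 0.2239 = 1.3431.

T² ≈ 1.3431


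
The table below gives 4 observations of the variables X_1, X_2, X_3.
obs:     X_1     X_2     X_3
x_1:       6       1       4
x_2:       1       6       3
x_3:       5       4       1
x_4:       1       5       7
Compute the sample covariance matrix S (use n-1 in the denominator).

Step 1 — column means:
  mean(X_1) = (6 + 1 + 5 + 1) / 4 = 13/4 = 3.25
  mean(X_2) = (1 + 6 + 4 + 5) / 4 = 16/4 = 4
  mean(X_3) = (4 + 3 + 1 + 7) / 4 = 15/4 = 3.75

Step 2 — sample covariance S[i,j] = (1/(n-1)) · Σ_k (x_{k,i} - mean_i) · (x_{k,j} - mean_j), with n-1 = 3.
  S[X_1,X_1] = ((2.75)·(2.75) + (-2.25)·(-2.25) + (1.75)·(1.75) + (-2.25)·(-2.25)) / 3 = 20.75/3 = 6.9167
  S[X_1,X_2] = ((2.75)·(-3) + (-2.25)·(2) + (1.75)·(0) + (-2.25)·(1)) / 3 = -15/3 = -5
  S[X_1,X_3] = ((2.75)·(0.25) + (-2.25)·(-0.75) + (1.75)·(-2.75) + (-2.25)·(3.25)) / 3 = -9.75/3 = -3.25
  S[X_2,X_2] = ((-3)·(-3) + (2)·(2) + (0)·(0) + (1)·(1)) / 3 = 14/3 = 4.6667
  S[X_2,X_3] = ((-3)·(0.25) + (2)·(-0.75) + (0)·(-2.75) + (1)·(3.25)) / 3 = 1/3 = 0.3333
  S[X_3,X_3] = ((0.25)·(0.25) + (-0.75)·(-0.75) + (-2.75)·(-2.75) + (3.25)·(3.25)) / 3 = 18.75/3 = 6.25

S is symmetric (S[j,i] = S[i,j]). Assembling:

S = [[6.9167, -5, -3.25],
 [-5, 4.6667, 0.3333],
 [-3.25, 0.3333, 6.25]]


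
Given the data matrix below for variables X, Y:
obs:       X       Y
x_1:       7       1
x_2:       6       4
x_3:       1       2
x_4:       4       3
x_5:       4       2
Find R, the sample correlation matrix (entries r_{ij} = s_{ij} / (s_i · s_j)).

Step 1 — column means:
  mean(X) = (7 + 6 + 1 + 4 + 4) / 5 = 22/5 = 4.4
  mean(Y) = (1 + 4 + 2 + 3 + 2) / 5 = 12/5 = 2.4

Step 2 — sample variances and covariances s[i,j] = (1/(n-1)) · Σ_k (x_{k,i} - mean_i) · (x_{k,j} - mean_j), with n-1 = 4:
  s[X,X] = ((2.6)·(2.6) + (1.6)·(1.6) + (-3.4)·(-3.4) + (-0.4)·(-0.4) + (-0.4)·(-0.4)) / 4 = 21.2/4 = 5.3
  s[X,Y] = ((2.6)·(-1.4) + (1.6)·(1.6) + (-3.4)·(-0.4) + (-0.4)·(0.6) + (-0.4)·(-0.4)) / 4 = 0.2/4 = 0.05
  s[Y,Y] = ((-1.4)·(-1.4) + (1.6)·(1.6) + (-0.4)·(-0.4) + (0.6)·(0.6) + (-0.4)·(-0.4)) / 4 = 5.2/4 = 1.3
  Sample standard deviations s_i = √(s[i,i]):
  s(X) = √(5.3) = 2.3022
  s(Y) = √(1.3) = 1.1402

Step 3 — r_{ij} = s_{ij} / (s_i · s_j):
  r[X,X] = 1 (diagonal).
  r[X,Y] = 0.05 / (2.3022 · 1.1402) = 0.05 / 2.6249 = 0.019
  r[Y,Y] = 1 (diagonal).

R is symmetric with unit diagonal. Assembling:

R = [[1, 0.019],
 [0.019, 1]]


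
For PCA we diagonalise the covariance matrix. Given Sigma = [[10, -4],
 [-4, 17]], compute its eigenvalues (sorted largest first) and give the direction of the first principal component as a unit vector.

Step 1 — characteristic polynomial of 2×2 Sigma:
  det(Sigma - λI) = λ² - trace · λ + det = 0.
  trace = 10 + 17 = 27, det = 10·17 - (-4)² = 154.
Step 2 — discriminant:
  Δ = trace² - 4·det = 729 - 616 = 113.
Step 3 — eigenvalues:
  λ = (trace ± √Δ)/2 = (27 ± 10.6301)/2,
  λ_1 = 18.8151,  λ_2 = 8.1849.

Step 4 — unit eigenvector for λ_1: solve (Sigma - λ_1 I)v = 0. First row:
  (10 - 18.8151)·v_x + (-4)·v_y = 0, i.e. (-8.8151)·v_x + (-4)·v_y = 0,
  so v ∝ (b, λ_1 - a) = (-4, 8.8151); multiply by -1 so the first entry is positive: u = (4, -8.8151).
  ||u|| = √((4)² + (-8.8151)²) = √(93.7055) ≈ 9.6802,
  v_1 = u/||u|| ≈ (0.4132, -0.9106) (||v_1|| = 1).

λ_1 = 18.8151,  λ_2 = 8.1849;  v_1 ≈ (0.4132, -0.9106)


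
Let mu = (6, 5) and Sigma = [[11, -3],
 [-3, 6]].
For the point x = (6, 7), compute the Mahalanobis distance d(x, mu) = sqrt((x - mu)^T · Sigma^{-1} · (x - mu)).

Step 1 — centre the observation: (x - mu) = (0, 2).

Step 2 — invert Sigma. det(Sigma) = 11·6 - (-3)² = 57.
  Sigma^{-1} = (1/det) · [[d, -b], [-b, a]] = [[0.1053, 0.0526],
 [0.0526, 0.193]].

Step 3 — form the quadratic (x - mu)^T · Sigma^{-1} · (x - mu):
  Sigma^{-1} · (x - mu) = (0.1053, 0.386).
  (x - mu)^T · [Sigma^{-1} · (x - mu)] = (0)·(0.1053) + (2)·(0.386) = 0.7719.

Step 4 — take square root: d = √(0.7719) ≈ 0.8786.

d(x, mu) = √(0.7719) ≈ 0.8786


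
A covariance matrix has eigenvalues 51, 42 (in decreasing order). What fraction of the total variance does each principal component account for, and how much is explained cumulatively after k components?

Step 1 — total variance = trace(Sigma) = Σ λ_i = 51 + 42 = 93.

Step 2 — fraction explained by component i = λ_i / Σ λ:
  PC1: 51/93 = 0.5484
  PC2: 42/93 = 0.4516

Step 3 — cumulative fraction after k components = (λ_1 + ... + λ_k) / Σ λ:
  k = 1: 51/93 = 0.5484
  k = 2: (51 + 42)/93 = 93/93 = 1

Summary (fraction, with percent):

explained: PC1 0.5484 (54.84%), PC2 0.4516 (45.16%);  cumulative: 0.5484, 1


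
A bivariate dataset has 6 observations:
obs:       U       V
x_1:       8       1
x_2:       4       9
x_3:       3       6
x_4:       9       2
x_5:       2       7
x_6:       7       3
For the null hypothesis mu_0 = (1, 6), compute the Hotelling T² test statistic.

Step 1 — sample mean vector:
  mean(U) = (8 + 4 + 3 + 9 + 2 + 7) / 6 = 33/6 = 5.5
  mean(V) = (1 + 9 + 6 + 2 + 7 + 3) / 6 = 28/6 = 4.6667
  x̄ = (5.5, 4.6667),  deviation x̄ - mu_0 = (5.5, 4.6667) - (1, 6) = (4.5, -1.3333).

Step 2 — sample covariance matrix, S[i,j] = (1/(n-1)) · Σ_k (x_{k,i} - mean_i) · (x_{k,j} - mean_j), divisor n-1 = 5:
  S[U,U] = ((2.5)·(2.5) + (-1.5)·(-1.5) + (-2.5)·(-2.5) + (3.5)·(3.5) + (-3.5)·(-3.5) + (1.5)·(1.5)) / 5 = 41.5/5 = 8.3
  S[U,V] = ((2.5)·(-3.6667) + (-1.5)·(4.3333) + (-2.5)·(1.3333) + (3.5)·(-2.6667) + (-3.5)·(2.3333) + (1.5)·(-1.6667)) / 5 = -39/5 = -7.8
  S[V,V] = ((-3.6667)·(-3.6667) + (4.3333)·(4.3333) + (1.3333)·(1.3333) + (-2.6667)·(-2.6667) + (2.3333)·(2.3333) + (-1.6667)·(-1.6667)) / 5 = 49.3333/5 = 9.8667
  S = [[8.3, -7.8],
 [-7.8, 9.8667]].

Step 3 — invert S. det(S) = 8.3·9.8667 - (-7.8)² = 21.0533.
  S^{-1} = (1/det) · [[d, -b], [-b, a]] = [[0.4687, 0.3705],
 [0.3705, 0.3942]].

Step 4 — quadratic form (x̄ - mu_0)^T · S^{-1} · (x̄ - mu_0):
  S^{-1} · (x̄ - mu_0) = (1.6149, 1.1415),
  (x̄ - mu_0)^T · [...] = (4.5)·(1.6149) + (-1.3333)·(1.1415) = 5.7452.

Step 5 — scale by n: T² = 6 · 5.7452 = 34.4712.

T² ≈ 34.4712


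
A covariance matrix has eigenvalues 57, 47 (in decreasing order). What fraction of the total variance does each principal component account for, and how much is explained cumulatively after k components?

Step 1 — total variance = trace(Sigma) = Σ λ_i = 57 + 47 = 104.

Step 2 — fraction explained by component i = λ_i / Σ λ:
  PC1: 57/104 = 0.5481
  PC2: 47/104 = 0.4519

Step 3 — cumulative fraction after k components = (λ_1 + ... + λ_k) / Σ λ:
  k = 1: 57/104 = 0.5481
  k = 2: (57 + 47)/104 = 104/104 = 1

Summary (fraction, with percent):

explained: PC1 0.5481 (54.81%), PC2 0.4519 (45.19%);  cumulative: 0.5481, 1


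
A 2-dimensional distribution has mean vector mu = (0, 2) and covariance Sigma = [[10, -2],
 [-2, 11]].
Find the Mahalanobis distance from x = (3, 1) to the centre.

Step 1 — centre the observation: (x - mu) = (3, -1).

Step 2 — invert Sigma. det(Sigma) = 10·11 - (-2)² = 106.
  Sigma^{-1} = (1/det) · [[d, -b], [-b, a]] = [[0.1038, 0.0189],
 [0.0189, 0.0943]].

Step 3 — form the quadratic (x - mu)^T · Sigma^{-1} · (x - mu):
  Sigma^{-1} · (x - mu) = (0.2925, -0.0377).
  (x - mu)^T · [Sigma^{-1} · (x - mu)] = (3)·(0.2925) + (-1)·(-0.0377) = 0.9151.

Step 4 — take square root: d = √(0.9151) ≈ 0.9566.

d(x, mu) = √(0.9151) ≈ 0.9566


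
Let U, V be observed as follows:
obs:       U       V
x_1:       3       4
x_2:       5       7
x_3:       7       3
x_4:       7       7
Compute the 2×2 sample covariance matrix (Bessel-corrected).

Step 1 — column means:
  mean(U) = (3 + 5 + 7 + 7) / 4 = 22/4 = 5.5
  mean(V) = (4 + 7 + 3 + 7) / 4 = 21/4 = 5.25

Step 2 — sample covariance S[i,j] = (1/(n-1)) · Σ_k (x_{k,i} - mean_i) · (x_{k,j} - mean_j), with n-1 = 3.
  S[U,U] = ((-2.5)·(-2.5) + (-0.5)·(-0.5) + (1.5)·(1.5) + (1.5)·(1.5)) / 3 = 11/3 = 3.6667
  S[U,V] = ((-2.5)·(-1.25) + (-0.5)·(1.75) + (1.5)·(-2.25) + (1.5)·(1.75)) / 3 = 1.5/3 = 0.5
  S[V,V] = ((-1.25)·(-1.25) + (1.75)·(1.75) + (-2.25)·(-2.25) + (1.75)·(1.75)) / 3 = 12.75/3 = 4.25

S is symmetric (S[j,i] = S[i,j]). Assembling:

S = [[3.6667, 0.5],
 [0.5, 4.25]]


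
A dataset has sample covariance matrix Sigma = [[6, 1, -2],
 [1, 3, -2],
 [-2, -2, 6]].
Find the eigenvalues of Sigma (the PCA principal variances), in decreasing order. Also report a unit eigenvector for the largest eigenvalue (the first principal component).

Step 1 — characteristic polynomial p(λ) = det(λI - Sigma) = λ³ - tr·λ² + c_1·λ - det, where tr = trace, c_1 = sum of the principal 2×2 minors, det = det(Sigma):
  tr = 6 + 3 + 6 = 15,
  c_1 = (6·3 - (1)²) + (6·6 - (-2)²) + (3·6 - (-2)²) = 17 + 32 + 14 = 63,
  det = 6·(3·6 - (-2)²) - (1)·((1)·6 - (-2)·(-2)) + (-2)·((1)·(-2) - 3·(-2)) = 6·(14) - (1)·(2) + (-2)·(4) = 74.
  So p(λ) = λ³ - 15λ² + 63λ - 74.
Step 2 — look for an integer root (rational root theorem: any rational root is an integer divisor of 74). Testing λ = 2:
  p(2) = 8 - 60 + 126 - 74 = 0  ✓
  Dividing out (λ - 2): p(λ) = (λ - 2)(λ² - 13λ + 37).
Step 3 — remaining eigenvalues from the quadratic λ² - 13λ + 37 = 0:
  Δ = 13² - 4·37 = 169 - 148 = 21,  λ = (13 ± √21)/2 = (13 ± 4.5826)/2 ≈ 8.7913 or 4.2087.
  Sorted: λ_1 = 8.7913,  λ_2 = 4.2087,  λ_3 = 2  (check: sum = 15 = tr ✓).

Step 4 — unit eigenvector for λ_1 ≈ 8.7913: v spans the null space of (Sigma - λ_1 I), whose rows are
  r_1 = (-2.7913, 1, -2),  r_2 = (1, -5.7913, -2),  r_3 = (-2, -2, -2.7913).
  v is orthogonal to every row, so take v ∝ r_1 × r_2 = ((1)·(-2) - (-2)·(-5.7913), (-2)·(1) - (-2.7913)·(-2), (-2.7913)·(-5.7913) - (1)·(1)) ≈ (-13.5826, -7.5826, 15.1652).
  Rescale (multiply by -1 so the first nonzero entry is positive): u = (13.5826, 7.5826, -15.1652).
  ||u|| = √((13.5826)² + (7.5826)² + (-15.1652)²) = √(471.9636) ≈ 21.7247,  v_1 = u/||u|| ≈ (0.6252, 0.349, -0.6981) (||v_1|| = 1).

λ_1 = 8.7913,  λ_2 = 4.2087,  λ_3 = 2;  v_1 ≈ (0.6252, 0.349, -0.6981)


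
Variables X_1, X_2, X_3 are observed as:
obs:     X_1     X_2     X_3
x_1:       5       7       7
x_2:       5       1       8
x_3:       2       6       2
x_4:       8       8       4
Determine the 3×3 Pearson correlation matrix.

Step 1 — column means:
  mean(X_1) = (5 + 5 + 2 + 8) / 4 = 20/4 = 5
  mean(X_2) = (7 + 1 + 6 + 8) / 4 = 22/4 = 5.5
  mean(X_3) = (7 + 8 + 2 + 4) / 4 = 21/4 = 5.25

Step 2 — sample variances and covariances s[i,j] = (1/(n-1)) · Σ_k (x_{k,i} - mean_i) · (x_{k,j} - mean_j), with n-1 = 3:
  s[X_1,X_1] = ((0)·(0) + (0)·(0) + (-3)·(-3) + (3)·(3)) / 3 = 18/3 = 6
  s[X_1,X_2] = ((0)·(1.5) + (0)·(-4.5) + (-3)·(0.5) + (3)·(2.5)) / 3 = 6/3 = 2
  s[X_1,X_3] = ((0)·(1.75) + (0)·(2.75) + (-3)·(-3.25) + (3)·(-1.25)) / 3 = 6/3 = 2
  s[X_2,X_2] = ((1.5)·(1.5) + (-4.5)·(-4.5) + (0.5)·(0.5) + (2.5)·(2.5)) / 3 = 29/3 = 9.6667
  s[X_2,X_3] = ((1.5)·(1.75) + (-4.5)·(2.75) + (0.5)·(-3.25) + (2.5)·(-1.25)) / 3 = -14.5/3 = -4.8333
  s[X_3,X_3] = ((1.75)·(1.75) + (2.75)·(2.75) + (-3.25)·(-3.25) + (-1.25)·(-1.25)) / 3 = 22.75/3 = 7.5833
  Sample standard deviations s_i = √(s[i,i]):
  s(X_1) = √(6) = 2.4495
  s(X_2) = √(9.6667) = 3.1091
  s(X_3) = √(7.5833) = 2.7538

Step 3 — r_{ij} = s_{ij} / (s_i · s_j):
  r[X_1,X_1] = 1 (diagonal).
  r[X_1,X_2] = 2 / (2.4495 · 3.1091) = 2 / 7.6158 = 0.2626
  r[X_1,X_3] = 2 / (2.4495 · 2.7538) = 2 / 6.7454 = 0.2965
  r[X_2,X_2] = 1 (diagonal).
  r[X_2,X_3] = -4.8333 / (3.1091 · 2.7538) = -4.8333 / 8.5619 = -0.5645
  r[X_3,X_3] = 1 (diagonal).

R is symmetric with unit diagonal. Assembling:

R = [[1, 0.2626, 0.2965],
 [0.2626, 1, -0.5645],
 [0.2965, -0.5645, 1]]


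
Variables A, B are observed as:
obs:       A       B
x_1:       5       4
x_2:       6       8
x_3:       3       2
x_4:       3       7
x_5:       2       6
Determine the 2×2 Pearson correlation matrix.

Step 1 — column means:
  mean(A) = (5 + 6 + 3 + 3 + 2) / 5 = 19/5 = 3.8
  mean(B) = (4 + 8 + 2 + 7 + 6) / 5 = 27/5 = 5.4

Step 2 — sample variances and covariances s[i,j] = (1/(n-1)) · Σ_k (x_{k,i} - mean_i) · (x_{k,j} - mean_j), with n-1 = 4:
  s[A,A] = ((1.2)·(1.2) + (2.2)·(2.2) + (-0.8)·(-0.8) + (-0.8)·(-0.8) + (-1.8)·(-1.8)) / 4 = 10.8/4 = 2.7
  s[A,B] = ((1.2)·(-1.4) + (2.2)·(2.6) + (-0.8)·(-3.4) + (-0.8)·(1.6) + (-1.8)·(0.6)) / 4 = 4.4/4 = 1.1
  s[B,B] = ((-1.4)·(-1.4) + (2.6)·(2.6) + (-3.4)·(-3.4) + (1.6)·(1.6) + (0.6)·(0.6)) / 4 = 23.2/4 = 5.8
  Sample standard deviations s_i = √(s[i,i]):
  s(A) = √(2.7) = 1.6432
  s(B) = √(5.8) = 2.4083

Step 3 — r_{ij} = s_{ij} / (s_i · s_j):
  r[A,A] = 1 (diagonal).
  r[A,B] = 1.1 / (1.6432 · 2.4083) = 1.1 / 3.9573 = 0.278
  r[B,B] = 1 (diagonal).

R is symmetric with unit diagonal. Assembling:

R = [[1, 0.278],
 [0.278, 1]]


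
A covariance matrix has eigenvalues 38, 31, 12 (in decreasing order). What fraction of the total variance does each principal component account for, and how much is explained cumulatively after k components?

Step 1 — total variance = trace(Sigma) = Σ λ_i = 38 + 31 + 12 = 81.

Step 2 — fraction explained by component i = λ_i / Σ λ:
  PC1: 38/81 = 0.4691
  PC2: 31/81 = 0.3827
  PC3: 12/81 = 0.1481

Step 3 — cumulative fraction after k components = (λ_1 + ... + λ_k) / Σ λ:
  k = 1: 38/81 = 0.4691
  k = 2: (38 + 31)/81 = 69/81 = 0.8519
  k = 3: (38 + 31 + 12)/81 = 81/81 = 1

Summary (fraction, with percent):

explained: PC1 0.4691 (46.91%), PC2 0.3827 (38.27%), PC3 0.1481 (14.81%);  cumulative: 0.4691, 0.8519, 1


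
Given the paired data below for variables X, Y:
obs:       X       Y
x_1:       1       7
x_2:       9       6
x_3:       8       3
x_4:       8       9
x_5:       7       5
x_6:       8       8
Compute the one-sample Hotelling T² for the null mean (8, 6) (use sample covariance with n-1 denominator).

Step 1 — sample mean vector:
  mean(X) = (1 + 9 + 8 + 8 + 7 + 8) / 6 = 41/6 = 6.8333
  mean(Y) = (7 + 6 + 3 + 9 + 5 + 8) / 6 = 38/6 = 6.3333
  x̄ = (6.8333, 6.3333),  deviation x̄ - mu_0 = (6.8333, 6.3333) - (8, 6) = (-1.1667, 0.3333).

Step 2 — sample covariance matrix, S[i,j] = (1/(n-1)) · Σ_k (x_{k,i} - mean_i) · (x_{k,j} - mean_j), divisor n-1 = 5:
  S[X,X] = ((-5.8333)·(-5.8333) + (2.1667)·(2.1667) + (1.1667)·(1.1667) + (1.1667)·(1.1667) + (0.1667)·(0.1667) + (1.1667)·(1.1667)) / 5 = 42.8333/5 = 8.5667
  S[X,Y] = ((-5.8333)·(0.6667) + (2.1667)·(-0.3333) + (1.1667)·(-3.3333) + (1.1667)·(2.6667) + (0.1667)·(-1.3333) + (1.1667)·(1.6667)) / 5 = -3.6667/5 = -0.7333
  S[Y,Y] = ((0.6667)·(0.6667) + (-0.3333)·(-0.3333) + (-3.3333)·(-3.3333) + (2.6667)·(2.6667) + (-1.3333)·(-1.3333) + (1.6667)·(1.6667)) / 5 = 23.3333/5 = 4.6667
  S = [[8.5667, -0.7333],
 [-0.7333, 4.6667]].

Step 3 — invert S. det(S) = 8.5667·4.6667 - (-0.7333)² = 39.44.
  S^{-1} = (1/det) · [[d, -b], [-b, a]] = [[0.1183, 0.0186],
 [0.0186, 0.2172]].

Step 4 — quadratic form (x̄ - mu_0)^T · S^{-1} · (x̄ - mu_0):
  S^{-1} · (x̄ - mu_0) = (-0.1318, 0.0507),
  (x̄ - mu_0)^T · [...] = (-1.1667)·(-0.1318) + (0.3333)·(0.0507) = 0.1707.

Step 5 — scale by n: T² = 6 · 0.1707 = 1.0243.

T² ≈ 1.0243


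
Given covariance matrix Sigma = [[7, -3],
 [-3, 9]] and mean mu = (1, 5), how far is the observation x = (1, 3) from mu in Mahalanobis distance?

Step 1 — centre the observation: (x - mu) = (0, -2).

Step 2 — invert Sigma. det(Sigma) = 7·9 - (-3)² = 54.
  Sigma^{-1} = (1/det) · [[d, -b], [-b, a]] = [[0.1667, 0.0556],
 [0.0556, 0.1296]].

Step 3 — form the quadratic (x - mu)^T · Sigma^{-1} · (x - mu):
  Sigma^{-1} · (x - mu) = (-0.1111, -0.2593).
  (x - mu)^T · [Sigma^{-1} · (x - mu)] = (0)·(-0.1111) + (-2)·(-0.2593) = 0.5185.

Step 4 — take square root: d = √(0.5185) ≈ 0.7201.

d(x, mu) = √(0.5185) ≈ 0.7201
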